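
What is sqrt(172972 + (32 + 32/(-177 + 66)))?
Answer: 2*sqrt(532894683)/111 ≈ 415.94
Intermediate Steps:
sqrt(172972 + (32 + 32/(-177 + 66))) = sqrt(172972 + (32 + 32/(-111))) = sqrt(172972 + (32 - 1/111*32)) = sqrt(172972 + (32 - 32/111)) = sqrt(172972 + 3520/111) = sqrt(19203412/111) = 2*sqrt(532894683)/111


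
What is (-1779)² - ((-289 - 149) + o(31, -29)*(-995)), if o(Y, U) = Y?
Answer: 3196124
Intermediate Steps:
(-1779)² - ((-289 - 149) + o(31, -29)*(-995)) = (-1779)² - ((-289 - 149) + 31*(-995)) = 3164841 - (-438 - 30845) = 3164841 - 1*(-31283) = 3164841 + 31283 = 3196124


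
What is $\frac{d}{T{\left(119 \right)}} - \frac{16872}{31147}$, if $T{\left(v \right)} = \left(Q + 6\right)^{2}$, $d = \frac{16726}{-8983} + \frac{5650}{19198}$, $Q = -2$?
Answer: $- \frac{27487695380937}{42971805057584} \approx -0.63967$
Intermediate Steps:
$d = - \frac{135175899}{86227817}$ ($d = 16726 \left(- \frac{1}{8983}\right) + 5650 \cdot \frac{1}{19198} = - \frac{16726}{8983} + \frac{2825}{9599} = - \frac{135175899}{86227817} \approx -1.5677$)
$T{\left(v \right)} = 16$ ($T{\left(v \right)} = \left(-2 + 6\right)^{2} = 4^{2} = 16$)
$\frac{d}{T{\left(119 \right)}} - \frac{16872}{31147} = - \frac{135175899}{86227817 \cdot 16} - \frac{16872}{31147} = \left(- \frac{135175899}{86227817}\right) \frac{1}{16} - \frac{16872}{31147} = - \frac{135175899}{1379645072} - \frac{16872}{31147} = - \frac{27487695380937}{42971805057584}$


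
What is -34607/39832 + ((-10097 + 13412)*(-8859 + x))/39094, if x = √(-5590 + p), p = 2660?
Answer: -585561285889/778596104 + 3315*I*√2930/39094 ≈ -752.07 + 4.5899*I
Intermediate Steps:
x = I*√2930 (x = √(-5590 + 2660) = √(-2930) = I*√2930 ≈ 54.129*I)
-34607/39832 + ((-10097 + 13412)*(-8859 + x))/39094 = -34607/39832 + ((-10097 + 13412)*(-8859 + I*√2930))/39094 = -34607*1/39832 + (3315*(-8859 + I*√2930))*(1/39094) = -34607/39832 + (-29367585 + 3315*I*√2930)*(1/39094) = -34607/39832 + (-29367585/39094 + 3315*I*√2930/39094) = -585561285889/778596104 + 3315*I*√2930/39094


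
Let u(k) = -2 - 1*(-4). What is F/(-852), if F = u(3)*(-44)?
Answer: 22/213 ≈ 0.10329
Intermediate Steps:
u(k) = 2 (u(k) = -2 + 4 = 2)
F = -88 (F = 2*(-44) = -88)
F/(-852) = -88/(-852) = -88*(-1/852) = 22/213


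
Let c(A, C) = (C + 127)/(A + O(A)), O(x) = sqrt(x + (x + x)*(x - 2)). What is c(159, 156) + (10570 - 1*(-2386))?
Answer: 2020853/156 + 283*sqrt(5565)/8268 ≈ 12957.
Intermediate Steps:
O(x) = sqrt(x + 2*x*(-2 + x)) (O(x) = sqrt(x + (2*x)*(-2 + x)) = sqrt(x + 2*x*(-2 + x)))
c(A, C) = (127 + C)/(A + sqrt(A*(-3 + 2*A))) (c(A, C) = (C + 127)/(A + sqrt(A*(-3 + 2*A))) = (127 + C)/(A + sqrt(A*(-3 + 2*A))))
c(159, 156) + (10570 - 1*(-2386)) = (127 + 156)/(159 + sqrt(159*(-3 + 2*159))) + (10570 - 1*(-2386)) = 283/(159 + sqrt(159*(-3 + 318))) + (10570 + 2386) = 283/(159 + sqrt(159*315)) + 12956 = 283/(159 + sqrt(50085)) + 12956 = 283/(159 + 3*sqrt(5565)) + 12956 = 12956 + 283/(159 + 3*sqrt(5565))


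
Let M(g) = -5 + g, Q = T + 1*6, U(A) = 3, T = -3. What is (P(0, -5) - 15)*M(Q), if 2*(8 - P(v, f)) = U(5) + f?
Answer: 12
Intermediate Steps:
Q = 3 (Q = -3 + 1*6 = -3 + 6 = 3)
P(v, f) = 13/2 - f/2 (P(v, f) = 8 - (3 + f)/2 = 8 + (-3/2 - f/2) = 13/2 - f/2)
(P(0, -5) - 15)*M(Q) = ((13/2 - ½*(-5)) - 15)*(-5 + 3) = ((13/2 + 5/2) - 15)*(-2) = (9 - 15)*(-2) = -6*(-2) = 12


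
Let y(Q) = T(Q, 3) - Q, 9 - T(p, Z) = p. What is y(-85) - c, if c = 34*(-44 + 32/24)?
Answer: 4889/3 ≈ 1629.7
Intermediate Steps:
T(p, Z) = 9 - p
y(Q) = 9 - 2*Q (y(Q) = (9 - Q) - Q = 9 - 2*Q)
c = -4352/3 (c = 34*(-44 + 32*(1/24)) = 34*(-44 + 4/3) = 34*(-128/3) = -4352/3 ≈ -1450.7)
y(-85) - c = (9 - 2*(-85)) - 1*(-4352/3) = (9 + 170) + 4352/3 = 179 + 4352/3 = 4889/3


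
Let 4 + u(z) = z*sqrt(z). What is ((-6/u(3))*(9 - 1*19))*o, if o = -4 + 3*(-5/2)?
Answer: 690/(4 - 3*sqrt(3)) ≈ -576.85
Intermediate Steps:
u(z) = -4 + z**(3/2) (u(z) = -4 + z*sqrt(z) = -4 + z**(3/2))
o = -23/2 (o = -4 + 3*(-5*1/2) = -4 + 3*(-5/2) = -4 - 15/2 = -23/2 ≈ -11.500)
((-6/u(3))*(9 - 1*19))*o = ((-6/(-4 + 3**(3/2)))*(9 - 1*19))*(-23/2) = ((-6/(-4 + 3*sqrt(3)))*(9 - 19))*(-23/2) = (-6/(-4 + 3*sqrt(3))*(-10))*(-23/2) = (60/(-4 + 3*sqrt(3)))*(-23/2) = -690/(-4 + 3*sqrt(3))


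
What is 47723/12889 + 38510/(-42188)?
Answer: 758491267/271880566 ≈ 2.7898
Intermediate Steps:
47723/12889 + 38510/(-42188) = 47723*(1/12889) + 38510*(-1/42188) = 47723/12889 - 19255/21094 = 758491267/271880566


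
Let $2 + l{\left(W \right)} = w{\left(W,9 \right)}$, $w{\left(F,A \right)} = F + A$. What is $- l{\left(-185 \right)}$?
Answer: $178$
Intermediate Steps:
$w{\left(F,A \right)} = A + F$
$l{\left(W \right)} = 7 + W$ ($l{\left(W \right)} = -2 + \left(9 + W\right) = 7 + W$)
$- l{\left(-185 \right)} = - (7 - 185) = \left(-1\right) \left(-178\right) = 178$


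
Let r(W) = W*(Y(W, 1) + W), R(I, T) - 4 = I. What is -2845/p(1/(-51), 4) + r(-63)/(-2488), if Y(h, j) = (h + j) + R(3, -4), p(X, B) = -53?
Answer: 3342179/65932 ≈ 50.691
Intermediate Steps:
R(I, T) = 4 + I
Y(h, j) = 7 + h + j (Y(h, j) = (h + j) + (4 + 3) = (h + j) + 7 = 7 + h + j)
r(W) = W*(8 + 2*W) (r(W) = W*((7 + W + 1) + W) = W*((8 + W) + W) = W*(8 + 2*W))
-2845/p(1/(-51), 4) + r(-63)/(-2488) = -2845/(-53) + (2*(-63)*(4 - 63))/(-2488) = -2845*(-1/53) + (2*(-63)*(-59))*(-1/2488) = 2845/53 + 7434*(-1/2488) = 2845/53 - 3717/1244 = 3342179/65932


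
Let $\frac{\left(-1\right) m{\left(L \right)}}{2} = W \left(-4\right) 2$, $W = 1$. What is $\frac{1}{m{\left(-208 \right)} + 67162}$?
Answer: $\frac{1}{67178} \approx 1.4886 \cdot 10^{-5}$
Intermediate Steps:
$m{\left(L \right)} = 16$ ($m{\left(L \right)} = - 2 \cdot 1 \left(-4\right) 2 = - 2 \left(\left(-4\right) 2\right) = \left(-2\right) \left(-8\right) = 16$)
$\frac{1}{m{\left(-208 \right)} + 67162} = \frac{1}{16 + 67162} = \frac{1}{67178}$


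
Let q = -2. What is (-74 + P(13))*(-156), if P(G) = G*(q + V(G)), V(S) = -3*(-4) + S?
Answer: -35100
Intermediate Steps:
V(S) = 12 + S
P(G) = G*(10 + G) (P(G) = G*(-2 + (12 + G)) = G*(10 + G))
(-74 + P(13))*(-156) = (-74 + 13*(10 + 13))*(-156) = (-74 + 13*23)*(-156) = (-74 + 299)*(-156) = 225*(-156) = -35100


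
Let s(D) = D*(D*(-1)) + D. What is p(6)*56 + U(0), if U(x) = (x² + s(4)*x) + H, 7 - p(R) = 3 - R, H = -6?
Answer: 554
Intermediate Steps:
s(D) = D - D² (s(D) = D*(-D) + D = -D² + D = D - D²)
p(R) = 4 + R (p(R) = 7 - (3 - R) = 7 + (-3 + R) = 4 + R)
U(x) = -6 + x² - 12*x (U(x) = (x² + (4*(1 - 1*4))*x) - 6 = (x² + (4*(1 - 4))*x) - 6 = (x² + (4*(-3))*x) - 6 = (x² - 12*x) - 6 = -6 + x² - 12*x)
p(6)*56 + U(0) = (4 + 6)*56 + (-6 + 0² - 12*0) = 10*56 + (-6 + 0 + 0) = 560 - 6 = 554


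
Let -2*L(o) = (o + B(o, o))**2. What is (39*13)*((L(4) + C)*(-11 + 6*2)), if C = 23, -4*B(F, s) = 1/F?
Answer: 3958149/512 ≈ 7730.8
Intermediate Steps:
B(F, s) = -1/(4*F)
L(o) = -(o - 1/(4*o))**2/2
(39*13)*((L(4) + C)*(-11 + 6*2)) = (39*13)*((-1/32*(-1 + 4*4**2)**2/4**2 + 23)*(-11 + 6*2)) = 507*((-1/32*1/16*(-1 + 4*16)**2 + 23)*(-11 + 12)) = 507*((-1/32*1/16*(-1 + 64)**2 + 23)*1) = 507*((-1/32*1/16*63**2 + 23)*1) = 507*((-1/32*1/16*3969 + 23)*1) = 507*((-3969/512 + 23)*1) = 507*((7807/512)*1) = 507*(7807/512) = 3958149/512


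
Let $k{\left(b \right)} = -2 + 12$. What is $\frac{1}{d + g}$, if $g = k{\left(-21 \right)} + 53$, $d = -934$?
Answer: $- \frac{1}{871} \approx -0.0011481$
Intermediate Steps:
$k{\left(b \right)} = 10$
$g = 63$ ($g = 10 + 53 = 63$)
$\frac{1}{d + g} = \frac{1}{-934 + 63} = \frac{1}{-871} = - \frac{1}{871}$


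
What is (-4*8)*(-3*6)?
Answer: 576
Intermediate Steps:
(-4*8)*(-3*6) = -32*(-18) = 576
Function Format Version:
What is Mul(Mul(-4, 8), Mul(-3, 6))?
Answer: 576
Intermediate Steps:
Mul(Mul(-4, 8), Mul(-3, 6)) = Mul(-32, -18) = 576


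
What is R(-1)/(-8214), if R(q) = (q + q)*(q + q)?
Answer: -2/4107 ≈ -0.00048697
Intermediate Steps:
R(q) = 4*q² (R(q) = (2*q)*(2*q) = 4*q²)
R(-1)/(-8214) = (4*(-1)²)/(-8214) = (4*1)*(-1/8214) = 4*(-1/8214) = -2/4107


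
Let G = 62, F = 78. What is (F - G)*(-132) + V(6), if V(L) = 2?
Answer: -2110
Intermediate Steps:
(F - G)*(-132) + V(6) = (78 - 1*62)*(-132) + 2 = (78 - 62)*(-132) + 2 = 16*(-132) + 2 = -2112 + 2 = -2110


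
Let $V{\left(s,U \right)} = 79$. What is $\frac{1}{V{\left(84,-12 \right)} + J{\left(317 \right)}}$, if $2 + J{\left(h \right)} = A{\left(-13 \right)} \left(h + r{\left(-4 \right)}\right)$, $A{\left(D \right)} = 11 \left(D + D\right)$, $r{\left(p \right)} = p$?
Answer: $- \frac{1}{89441} \approx -1.1181 \cdot 10^{-5}$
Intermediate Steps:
$A{\left(D \right)} = 22 D$ ($A{\left(D \right)} = 11 \cdot 2 D = 22 D$)
$J{\left(h \right)} = 1142 - 286 h$ ($J{\left(h \right)} = -2 + 22 \left(-13\right) \left(h - 4\right) = -2 - 286 \left(-4 + h\right) = -2 - \left(-1144 + 286 h\right) = 1142 - 286 h$)
$\frac{1}{V{\left(84,-12 \right)} + J{\left(317 \right)}} = \frac{1}{79 + \left(1142 - 90662\right)} = \frac{1}{79 - 89520} = \frac{1}{-89441} = - \frac{1}{89441}$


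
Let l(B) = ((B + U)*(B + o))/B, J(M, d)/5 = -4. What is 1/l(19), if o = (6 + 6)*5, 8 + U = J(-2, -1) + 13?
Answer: 19/316 ≈ 0.060127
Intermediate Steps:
J(M, d) = -20 (J(M, d) = 5*(-4) = -20)
U = -15 (U = -8 + (-20 + 13) = -8 - 7 = -15)
o = 60 (o = 12*5 = 60)
l(B) = (-15 + B)*(60 + B)/B (l(B) = ((B - 15)*(B + 60))/B = ((-15 + B)*(60 + B))/B = (-15 + B)*(60 + B)/B)
1/l(19) = 1/(45 + 19 - 900/19) = 1/(316/19) = 19/316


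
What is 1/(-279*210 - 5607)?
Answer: -1/64197 ≈ -1.5577e-5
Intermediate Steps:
1/(-279*210 - 5607) = 1/(-58590 - 5607) = 1/(-64197) = -1/64197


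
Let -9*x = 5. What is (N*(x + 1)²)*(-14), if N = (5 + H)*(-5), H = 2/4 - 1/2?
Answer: 5600/81 ≈ 69.136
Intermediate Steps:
x = -5/9 (x = -⅑*5 = -5/9 ≈ -0.55556)
H = 0 (H = 2*(¼) - 1*½ = ½ - ½ = 0)
N = -25 (N = (5 + 0)*(-5) = 5*(-5) = -25)
(N*(x + 1)²)*(-14) = -25*(-5/9 + 1)²*(-14) = -25*(4/9)²*(-14) = -25*16/81*(-14) = -400/81*(-14) = 5600/81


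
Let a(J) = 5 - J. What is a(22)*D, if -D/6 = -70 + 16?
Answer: -5508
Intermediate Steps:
D = 324 (D = -6*(-70 + 16) = -6*(-54) = 324)
a(22)*D = (5 - 1*22)*324 = (5 - 22)*324 = -17*324 = -5508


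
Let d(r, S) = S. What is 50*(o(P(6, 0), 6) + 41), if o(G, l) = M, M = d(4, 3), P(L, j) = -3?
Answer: 2200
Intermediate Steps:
M = 3
o(G, l) = 3
50*(o(P(6, 0), 6) + 41) = 50*(3 + 41) = 50*44 = 2200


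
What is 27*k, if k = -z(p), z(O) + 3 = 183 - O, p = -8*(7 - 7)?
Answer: -4860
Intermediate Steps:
p = 0 (p = -8*0 = 0)
z(O) = 180 - O (z(O) = -3 + (183 - O) = 180 - O)
k = -180 (k = -(180 - 1*0) = -(180 + 0) = -1*180 = -180)
27*k = 27*(-180) = -4860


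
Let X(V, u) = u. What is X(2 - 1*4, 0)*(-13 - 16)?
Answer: 0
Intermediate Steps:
X(2 - 1*4, 0)*(-13 - 16) = 0*(-13 - 16) = 0*(-29) = 0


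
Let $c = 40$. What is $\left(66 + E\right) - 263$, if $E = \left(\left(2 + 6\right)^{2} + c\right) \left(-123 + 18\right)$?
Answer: $-11117$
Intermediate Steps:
$E = -10920$ ($E = \left(\left(2 + 6\right)^{2} + 40\right) \left(-123 + 18\right) = \left(8^{2} + 40\right) \left(-105\right) = \left(64 + 40\right) \left(-105\right) = 104 \left(-105\right) = -10920$)
$\left(66 + E\right) - 263 = \left(66 - 10920\right) - 263 = -10854 - 263 = -11117$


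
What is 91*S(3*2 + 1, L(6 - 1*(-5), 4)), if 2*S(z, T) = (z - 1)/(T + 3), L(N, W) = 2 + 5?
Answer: 273/10 ≈ 27.300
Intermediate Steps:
L(N, W) = 7
S(z, T) = (-1 + z)/(2*(3 + T)) (S(z, T) = ((z - 1)/(T + 3))/2 = ((-1 + z)/(3 + T))/2 = (-1 + z)/(2*(3 + T)))
91*S(3*2 + 1, L(6 - 1*(-5), 4)) = 91*((-1 + (3*2 + 1))/(2*(3 + 7))) = 91*((½)*(-1 + (6 + 1))/10) = 91*((½)*(⅒)*(-1 + 7)) = 91*((½)*(⅒)*6) = 91*(3/10) = 273/10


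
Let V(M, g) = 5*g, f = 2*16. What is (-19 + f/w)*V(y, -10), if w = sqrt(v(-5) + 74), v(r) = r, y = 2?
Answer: 950 - 1600*sqrt(69)/69 ≈ 757.38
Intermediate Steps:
f = 32
w = sqrt(69) (w = sqrt(-5 + 74) = sqrt(69) ≈ 8.3066)
(-19 + f/w)*V(y, -10) = (-19 + 32/(sqrt(69)))*(5*(-10)) = (-19 + 32*(sqrt(69)/69))*(-50) = (-19 + 32*sqrt(69)/69)*(-50) = 950 - 1600*sqrt(69)/69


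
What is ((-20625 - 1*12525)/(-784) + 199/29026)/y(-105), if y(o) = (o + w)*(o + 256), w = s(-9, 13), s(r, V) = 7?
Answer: -240591979/84187242608 ≈ -0.0028578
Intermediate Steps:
w = 7
y(o) = (7 + o)*(256 + o) (y(o) = (o + 7)*(o + 256) = (7 + o)*(256 + o))
((-20625 - 1*12525)/(-784) + 199/29026)/y(-105) = ((-20625 - 1*12525)/(-784) + 199/29026)/(1792 + (-105)² + 263*(-105)) = ((-20625 - 12525)*(-1/784) + 199*(1/29026))/(1792 + 11025 - 27615) = (-33150*(-1/784) + 199/29026)/(-14798) = (16575/392 + 199/29026)*(-1/14798) = (240591979/5689096)*(-1/14798) = -240591979/84187242608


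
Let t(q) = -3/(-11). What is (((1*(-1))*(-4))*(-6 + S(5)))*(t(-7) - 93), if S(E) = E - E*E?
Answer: 106080/11 ≈ 9643.6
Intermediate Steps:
t(q) = 3/11 (t(q) = -3*(-1/11) = 3/11)
S(E) = E - E**2
(((1*(-1))*(-4))*(-6 + S(5)))*(t(-7) - 93) = (((1*(-1))*(-4))*(-6 + 5*(1 - 1*5)))*(3/11 - 93) = ((-1*(-4))*(-6 + 5*(1 - 5)))*(-1020/11) = (4*(-6 + 5*(-4)))*(-1020/11) = (4*(-6 - 20))*(-1020/11) = (4*(-26))*(-1020/11) = -104*(-1020/11) = 106080/11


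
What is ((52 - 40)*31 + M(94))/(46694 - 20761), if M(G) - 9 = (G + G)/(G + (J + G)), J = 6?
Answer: 37051/2515501 ≈ 0.014729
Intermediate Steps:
M(G) = 9 + 2*G/(6 + 2*G) (M(G) = 9 + (G + G)/(G + (6 + G)) = 9 + (2*G)/(6 + 2*G) = 9 + 2*G/(6 + 2*G))
((52 - 40)*31 + M(94))/(46694 - 20761) = ((52 - 40)*31 + (27 + 10*94)/(3 + 94))/(46694 - 20761) = (12*31 + (27 + 940)/97)/25933 = (372 + (1/97)*967)*(1/25933) = (372 + 967/97)*(1/25933) = (37051/97)*(1/25933) = 37051/2515501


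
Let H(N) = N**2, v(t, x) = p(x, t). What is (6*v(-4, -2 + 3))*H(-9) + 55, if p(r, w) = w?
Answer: -1889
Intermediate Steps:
v(t, x) = t
(6*v(-4, -2 + 3))*H(-9) + 55 = (6*(-4))*(-9)**2 + 55 = -24*81 + 55 = -1944 + 55 = -1889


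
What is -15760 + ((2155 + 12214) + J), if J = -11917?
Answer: -13308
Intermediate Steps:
-15760 + ((2155 + 12214) + J) = -15760 + ((2155 + 12214) - 11917) = -15760 + (14369 - 11917) = -15760 + 2452 = -13308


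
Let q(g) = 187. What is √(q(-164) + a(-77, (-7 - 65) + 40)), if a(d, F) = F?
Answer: √155 ≈ 12.450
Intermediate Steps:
√(q(-164) + a(-77, (-7 - 65) + 40)) = √(187 + ((-7 - 65) + 40)) = √(187 + (-72 + 40)) = √(187 - 32) = √155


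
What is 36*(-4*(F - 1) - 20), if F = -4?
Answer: 0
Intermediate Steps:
36*(-4*(F - 1) - 20) = 36*(-4*(-4 - 1) - 20) = 36*(-4*(-5) - 20) = 36*(20 - 20) = 36*0 = 0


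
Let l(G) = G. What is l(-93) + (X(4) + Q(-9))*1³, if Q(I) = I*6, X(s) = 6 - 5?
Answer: -146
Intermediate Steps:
X(s) = 1
Q(I) = 6*I
l(-93) + (X(4) + Q(-9))*1³ = -93 + (1 + 6*(-9))*1³ = -93 + (1 - 54)*1 = -93 - 53*1 = -93 - 53 = -146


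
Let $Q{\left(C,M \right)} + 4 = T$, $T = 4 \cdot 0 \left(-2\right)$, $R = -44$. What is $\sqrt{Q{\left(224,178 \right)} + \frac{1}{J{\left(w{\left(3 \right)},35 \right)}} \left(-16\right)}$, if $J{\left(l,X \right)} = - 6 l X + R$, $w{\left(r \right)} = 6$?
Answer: $\frac{5 i \sqrt{4238}}{163} \approx 1.9969 i$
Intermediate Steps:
$J{\left(l,X \right)} = -44 - 6 X l$ ($J{\left(l,X \right)} = - 6 l X - 44 = - 6 X l - 44 = -44 - 6 X l$)
$T = 0$ ($T = 0 \left(-2\right) = 0$)
$Q{\left(C,M \right)} = -4$ ($Q{\left(C,M \right)} = -4 + 0 = -4$)
$\sqrt{Q{\left(224,178 \right)} + \frac{1}{J{\left(w{\left(3 \right)},35 \right)}} \left(-16\right)} = \sqrt{-4 + \frac{1}{-44 - 210 \cdot 6} \left(-16\right)} = \sqrt{-4 + \frac{1}{-44 - 1260} \left(-16\right)} = \sqrt{-4 + \frac{1}{-1304} \left(-16\right)} = \sqrt{-4 - - \frac{2}{163}} = \sqrt{-4 + \frac{2}{163}} = \sqrt{- \frac{650}{163}} = \frac{5 i \sqrt{4238}}{163}$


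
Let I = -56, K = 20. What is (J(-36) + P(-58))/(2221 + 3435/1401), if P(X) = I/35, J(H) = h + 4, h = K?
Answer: 467/46355 ≈ 0.010074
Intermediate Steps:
h = 20
J(H) = 24 (J(H) = 20 + 4 = 24)
P(X) = -8/5 (P(X) = -56/35 = -56*1/35 = -8/5)
(J(-36) + P(-58))/(2221 + 3435/1401) = (24 - 8/5)/(2221 + 3435/1401) = 112/(5*(2221 + 3435*(1/1401))) = 112/(5*(2221 + 1145/467)) = 112/(5*(1038352/467)) = (112/5)*(467/1038352) = 467/46355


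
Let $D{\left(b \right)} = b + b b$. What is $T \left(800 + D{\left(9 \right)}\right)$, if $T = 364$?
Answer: $323960$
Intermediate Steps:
$D{\left(b \right)} = b + b^{2}$
$T \left(800 + D{\left(9 \right)}\right) = 364 \left(800 + 9 \left(1 + 9\right)\right) = 364 \left(800 + 9 \cdot 10\right) = 364 \left(800 + 90\right) = 364 \cdot 890 = 323960$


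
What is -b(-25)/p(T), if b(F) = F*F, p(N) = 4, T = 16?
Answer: -625/4 ≈ -156.25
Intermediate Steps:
b(F) = F²
-b(-25)/p(T) = -(-25)²/4 = -625/4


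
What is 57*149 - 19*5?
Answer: 8398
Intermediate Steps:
57*149 - 19*5 = 8493 - 95 = 8398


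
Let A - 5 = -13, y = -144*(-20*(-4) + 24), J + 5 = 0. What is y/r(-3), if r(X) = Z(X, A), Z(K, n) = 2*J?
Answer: 7488/5 ≈ 1497.6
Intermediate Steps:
J = -5 (J = -5 + 0 = -5)
y = -14976 (y = -144*(80 + 24) = -144*104 = -14976)
A = -8 (A = 5 - 13 = -8)
Z(K, n) = -10 (Z(K, n) = 2*(-5) = -10)
r(X) = -10
y/r(-3) = -14976/(-10) = -14976*(-1/10) = 7488/5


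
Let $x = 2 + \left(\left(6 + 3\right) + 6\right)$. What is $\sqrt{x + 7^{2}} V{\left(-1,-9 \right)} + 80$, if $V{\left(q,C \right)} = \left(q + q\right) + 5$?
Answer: $80 + 3 \sqrt{66} \approx 104.37$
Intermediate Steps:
$V{\left(q,C \right)} = 5 + 2 q$ ($V{\left(q,C \right)} = 2 q + 5 = 5 + 2 q$)
$x = 17$ ($x = 2 + \left(9 + 6\right) = 2 + 15 = 17$)
$\sqrt{x + 7^{2}} V{\left(-1,-9 \right)} + 80 = \sqrt{17 + 7^{2}} \left(5 + 2 \left(-1\right)\right) + 80 = \sqrt{17 + 49} \left(5 - 2\right) + 80 = \sqrt{66} \cdot 3 + 80 = 3 \sqrt{66} + 80 = 80 + 3 \sqrt{66}$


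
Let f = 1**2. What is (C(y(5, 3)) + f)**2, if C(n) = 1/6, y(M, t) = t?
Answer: 49/36 ≈ 1.3611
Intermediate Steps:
f = 1
C(n) = 1/6
(C(y(5, 3)) + f)**2 = (1/6 + 1)**2 = (7/6)**2 = 49/36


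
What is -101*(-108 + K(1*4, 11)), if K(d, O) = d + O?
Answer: 9393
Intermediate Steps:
K(d, O) = O + d
-101*(-108 + K(1*4, 11)) = -101*(-108 + (11 + 1*4)) = -101*(-108 + (11 + 4)) = -101*(-108 + 15) = -101*(-93) = 9393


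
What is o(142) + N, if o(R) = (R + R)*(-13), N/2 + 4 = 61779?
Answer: 119858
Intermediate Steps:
N = 123550 (N = -8 + 2*61779 = -8 + 123558 = 123550)
o(R) = -26*R (o(R) = (2*R)*(-13) = -26*R)
o(142) + N = -26*142 + 123550 = -3692 + 123550 = 119858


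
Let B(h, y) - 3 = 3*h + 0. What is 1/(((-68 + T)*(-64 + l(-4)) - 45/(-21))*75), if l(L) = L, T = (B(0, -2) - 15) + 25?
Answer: 7/1964625 ≈ 3.5630e-6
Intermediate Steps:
B(h, y) = 3 + 3*h (B(h, y) = 3 + (3*h + 0) = 3 + 3*h)
T = 13 (T = ((3 + 3*0) - 15) + 25 = ((3 + 0) - 15) + 25 = (3 - 15) + 25 = -12 + 25 = 13)
1/(((-68 + T)*(-64 + l(-4)) - 45/(-21))*75) = 1/(((-68 + 13)*(-64 - 4) - 45/(-21))*75) = 1/((-55*(-68) - 45*(-1/21))*75) = 1/((3740 + 15/7)*75) = 1/((26195/7)*75) = 1/(1964625/7) = 7/1964625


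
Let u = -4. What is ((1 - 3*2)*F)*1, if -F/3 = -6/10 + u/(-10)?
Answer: -3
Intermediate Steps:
F = ⅗ (F = -3*(-6/10 - 4/(-10)) = -3*(-6*⅒ - 4*(-⅒)) = -3*(-⅗ + ⅖) = -3*(-⅕) = ⅗ ≈ 0.60000)
((1 - 3*2)*F)*1 = ((1 - 3*2)*(⅗))*1 = ((1 - 6)*(⅗))*1 = -5*⅗*1 = -3*1 = -3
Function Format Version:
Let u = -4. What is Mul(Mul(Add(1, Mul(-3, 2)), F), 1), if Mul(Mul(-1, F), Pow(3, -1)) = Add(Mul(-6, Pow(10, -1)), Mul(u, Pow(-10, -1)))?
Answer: -3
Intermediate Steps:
F = Rational(3, 5) (F = Mul(-3, Add(Mul(-6, Pow(10, -1)), Mul(-4, Pow(-10, -1)))) = Mul(-3, Add(Mul(-6, Rational(1, 10)), Mul(-4, Rational(-1, 10)))) = Mul(-3, Add(Rational(-3, 5), Rational(2, 5))) = Mul(-3, Rational(-1, 5)) = Rational(3, 5) ≈ 0.60000)
Mul(Mul(Add(1, Mul(-3, 2)), F), 1) = Mul(Mul(Add(1, Mul(-3, 2)), Rational(3, 5)), 1) = Mul(Mul(Add(1, -6), Rational(3, 5)), 1) = Mul(Mul(-5, Rational(3, 5)), 1) = Mul(-3, 1) = -3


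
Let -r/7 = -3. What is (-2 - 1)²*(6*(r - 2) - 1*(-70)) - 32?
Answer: 1624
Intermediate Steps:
r = 21 (r = -7*(-3) = 21)
(-2 - 1)²*(6*(r - 2) - 1*(-70)) - 32 = (-2 - 1)²*(6*(21 - 2) - 1*(-70)) - 32 = (-3)²*(6*19 + 70) - 32 = 9*(114 + 70) - 32 = 9*184 - 32 = 1656 - 32 = 1624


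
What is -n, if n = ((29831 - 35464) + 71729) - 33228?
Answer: -32868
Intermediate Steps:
n = 32868 (n = (-5633 + 71729) - 33228 = 66096 - 33228 = 32868)
-n = -1*32868 = -32868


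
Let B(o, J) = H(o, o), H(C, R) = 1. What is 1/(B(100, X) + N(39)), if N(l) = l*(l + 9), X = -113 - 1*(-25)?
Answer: 1/1873 ≈ 0.00053390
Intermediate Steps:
X = -88 (X = -113 + 25 = -88)
N(l) = l*(9 + l)
B(o, J) = 1
1/(B(100, X) + N(39)) = 1/(1 + 39*(9 + 39)) = 1/(1 + 39*48) = 1/(1 + 1872) = 1/1873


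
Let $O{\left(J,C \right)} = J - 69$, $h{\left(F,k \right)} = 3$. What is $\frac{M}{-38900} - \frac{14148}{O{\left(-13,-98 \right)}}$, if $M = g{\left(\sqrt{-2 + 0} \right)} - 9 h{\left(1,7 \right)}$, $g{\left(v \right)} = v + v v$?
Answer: $\frac{275179789}{1594900} - \frac{i \sqrt{2}}{38900} \approx 172.54 - 3.6355 \cdot 10^{-5} i$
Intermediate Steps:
$O{\left(J,C \right)} = -69 + J$ ($O{\left(J,C \right)} = J - 69 = -69 + J$)
$g{\left(v \right)} = v + v^{2}$
$M = -27 + i \sqrt{2} \left(1 + i \sqrt{2}\right)$ ($M = \sqrt{-2 + 0} \left(1 + \sqrt{-2 + 0}\right) - 27 = \sqrt{-2} \left(1 + \sqrt{-2}\right) - 27 = i \sqrt{2} \left(1 + i \sqrt{2}\right) - 27 = -27 + i \sqrt{2} \left(1 + i \sqrt{2}\right) \approx -29.0 + 1.4142 i$)
$\frac{M}{-38900} - \frac{14148}{O{\left(-13,-98 \right)}} = \frac{-29 + i \sqrt{2}}{-38900} - \frac{14148}{-69 - 13} = \left(-29 + i \sqrt{2}\right) \left(- \frac{1}{38900}\right) - \frac{14148}{-82} = \left(\frac{29}{38900} - \frac{i \sqrt{2}}{38900}\right) - - \frac{7074}{41} = \left(\frac{29}{38900} - \frac{i \sqrt{2}}{38900}\right) + \frac{7074}{41} = \frac{275179789}{1594900} - \frac{i \sqrt{2}}{38900}$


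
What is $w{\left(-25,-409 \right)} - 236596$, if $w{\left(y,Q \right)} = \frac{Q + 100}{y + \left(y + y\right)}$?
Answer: $- \frac{5914797}{25} \approx -2.3659 \cdot 10^{5}$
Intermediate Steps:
$w{\left(y,Q \right)} = \frac{100 + Q}{3 y}$ ($w{\left(y,Q \right)} = \frac{100 + Q}{y + 2 y} = \frac{100 + Q}{3 y}$)
$w{\left(-25,-409 \right)} - 236596 = \frac{100 - 409}{3 \left(-25\right)} - 236596 = \frac{1}{3} \left(- \frac{1}{25}\right) \left(-309\right) - 236596 = \frac{103}{25} - 236596 = - \frac{5914797}{25}$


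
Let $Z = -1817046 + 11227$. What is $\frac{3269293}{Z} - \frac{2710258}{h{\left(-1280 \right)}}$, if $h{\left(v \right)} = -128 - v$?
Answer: $- \frac{2449000808419}{1040151744} \approx -2354.5$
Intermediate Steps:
$Z = -1805819$
$\frac{3269293}{Z} - \frac{2710258}{h{\left(-1280 \right)}} = \frac{3269293}{-1805819} - \frac{2710258}{-128 - -1280} = 3269293 \left(- \frac{1}{1805819}\right) - \frac{2710258}{-128 + 1280} = - \frac{3269293}{1805819} - \frac{2710258}{1152} = - \frac{3269293}{1805819} - \frac{1355129}{576} = - \frac{2449000808419}{1040151744}$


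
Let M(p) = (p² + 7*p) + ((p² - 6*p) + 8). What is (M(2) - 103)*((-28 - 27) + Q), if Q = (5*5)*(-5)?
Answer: 15300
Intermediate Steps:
Q = -125 (Q = 25*(-5) = -125)
M(p) = 8 + p + 2*p² (M(p) = (p² + 7*p) + (8 + p² - 6*p) = 8 + p + 2*p²)
(M(2) - 103)*((-28 - 27) + Q) = ((8 + 2 + 2*2²) - 103)*((-28 - 27) - 125) = ((8 + 2 + 2*4) - 103)*(-55 - 125) = ((8 + 2 + 8) - 103)*(-180) = (18 - 103)*(-180) = -85*(-180) = 15300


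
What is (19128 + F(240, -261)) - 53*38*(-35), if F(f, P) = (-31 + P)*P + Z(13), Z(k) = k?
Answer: 165843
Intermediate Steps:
F(f, P) = 13 + P*(-31 + P) (F(f, P) = (-31 + P)*P + 13 = P*(-31 + P) + 13 = 13 + P*(-31 + P))
(19128 + F(240, -261)) - 53*38*(-35) = (19128 + (13 + (-261)² - 31*(-261))) - 53*38*(-35) = (19128 + (13 + 68121 + 8091)) - 2014*(-35) = (19128 + 76225) + 70490 = 95353 + 70490 = 165843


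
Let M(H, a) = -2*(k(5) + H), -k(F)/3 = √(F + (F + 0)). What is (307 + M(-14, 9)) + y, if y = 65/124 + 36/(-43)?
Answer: 1784551/5332 + 6*√10 ≈ 353.66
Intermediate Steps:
k(F) = -3*√2*√F (k(F) = -3*√(F + (F + 0)) = -3*√(F + F) = -3*√2*√F)
M(H, a) = -2*H + 6*√10 (M(H, a) = -2*(-3*√2*√5 + H) = -2*(-3*√10 + H) = -2*(H - 3*√10) = -2*H + 6*√10)
y = -1669/5332 (y = 65*(1/124) + 36*(-1/43) = 65/124 - 36/43 = -1669/5332 ≈ -0.31302)
(307 + M(-14, 9)) + y = (307 + (-2*(-14) + 6*√10)) - 1669/5332 = (307 + (28 + 6*√10)) - 1669/5332 = (335 + 6*√10) - 1669/5332 = 1784551/5332 + 6*√10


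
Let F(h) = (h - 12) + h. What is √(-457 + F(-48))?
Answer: I*√565 ≈ 23.77*I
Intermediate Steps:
F(h) = -12 + 2*h (F(h) = (-12 + h) + h = -12 + 2*h)
√(-457 + F(-48)) = √(-457 + (-12 + 2*(-48))) = √(-457 + (-12 - 96)) = √(-457 - 108) = √(-565) = I*√565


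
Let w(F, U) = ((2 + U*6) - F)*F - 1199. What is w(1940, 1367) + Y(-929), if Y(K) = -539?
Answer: 12150422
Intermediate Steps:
w(F, U) = -1199 + F*(2 - F + 6*U) (w(F, U) = ((2 + 6*U) - F)*F - 1199 = (2 - F + 6*U)*F - 1199 = F*(2 - F + 6*U) - 1199 = -1199 + F*(2 - F + 6*U))
w(1940, 1367) + Y(-929) = (-1199 - 1*1940² + 2*1940 + 6*1940*1367) - 539 = (-1199 - 1*3763600 + 3880 + 15911880) - 539 = (-1199 - 3763600 + 3880 + 15911880) - 539 = 12150961 - 539 = 12150422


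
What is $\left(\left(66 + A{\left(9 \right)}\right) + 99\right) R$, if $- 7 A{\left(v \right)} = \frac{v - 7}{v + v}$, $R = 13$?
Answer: $\frac{135122}{63} \approx 2144.8$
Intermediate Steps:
$A{\left(v \right)} = - \frac{-7 + v}{14 v}$ ($A{\left(v \right)} = - \frac{\left(v - 7\right) \frac{1}{v + v}}{7} = - \frac{\left(-7 + v\right) \frac{1}{2 v}}{7} = - \frac{\frac{1}{2} \frac{1}{v} \left(-7 + v\right)}{7} = - \frac{-7 + v}{14 v}$)
$\left(\left(66 + A{\left(9 \right)}\right) + 99\right) R = \left(\left(66 + \frac{7 - 9}{14 \cdot 9}\right) + 99\right) 13 = \left(\left(66 + \frac{1}{14} \cdot \frac{1}{9} \left(7 - 9\right)\right) + 99\right) 13 = \left(\left(66 + \frac{1}{14} \cdot \frac{1}{9} \left(-2\right)\right) + 99\right) 13 = \left(\left(66 - \frac{1}{63}\right) + 99\right) 13 = \left(\frac{4157}{63} + 99\right) 13 = \frac{10394}{63} \cdot 13 = \frac{135122}{63}$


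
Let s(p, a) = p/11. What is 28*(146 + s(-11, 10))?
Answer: 4060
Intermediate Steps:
s(p, a) = p/11 (s(p, a) = p*(1/11) = p/11)
28*(146 + s(-11, 10)) = 28*(146 + (1/11)*(-11)) = 28*(146 - 1) = 28*145 = 4060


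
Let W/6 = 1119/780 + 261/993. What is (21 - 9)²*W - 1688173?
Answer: -36289488167/21515 ≈ -1.6867e+6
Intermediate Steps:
W = 438249/43030 (W = 6*(1119/780 + 261/993) = 6*(1119*(1/780) + 261*(1/993)) = 6*(373/260 + 87/331) = 6*(146083/86060) = 438249/43030 ≈ 10.185)
(21 - 9)²*W - 1688173 = (21 - 9)²*(438249/43030) - 1688173 = 12²*(438249/43030) - 1688173 = 144*(438249/43030) - 1688173 = 31553928/21515 - 1688173 = -36289488167/21515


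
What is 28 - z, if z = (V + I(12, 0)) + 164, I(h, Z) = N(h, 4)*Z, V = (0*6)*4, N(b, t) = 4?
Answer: -136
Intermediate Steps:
V = 0 (V = 0*4 = 0)
I(h, Z) = 4*Z
z = 164 (z = (0 + 4*0) + 164 = (0 + 0) + 164 = 0 + 164 = 164)
28 - z = 28 - 1*164 = 28 - 164 = -136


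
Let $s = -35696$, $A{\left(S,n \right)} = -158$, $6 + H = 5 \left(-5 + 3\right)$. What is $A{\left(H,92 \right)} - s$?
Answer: $35538$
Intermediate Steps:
$H = -16$ ($H = -6 + 5 \left(-5 + 3\right) = -6 + 5 \left(-2\right) = -6 - 10 = -16$)
$A{\left(H,92 \right)} - s = -158 - -35696 = -158 + 35696 = 35538$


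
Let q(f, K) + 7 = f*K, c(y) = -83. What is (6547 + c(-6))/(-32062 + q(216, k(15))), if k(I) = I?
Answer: -6464/28829 ≈ -0.22422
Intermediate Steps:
q(f, K) = -7 + K*f (q(f, K) = -7 + f*K = -7 + K*f)
(6547 + c(-6))/(-32062 + q(216, k(15))) = (6547 - 83)/(-32062 + (-7 + 15*216)) = 6464/(-32062 + (-7 + 3240)) = 6464/(-32062 + 3233) = 6464/(-28829) = 6464*(-1/28829) = -6464/28829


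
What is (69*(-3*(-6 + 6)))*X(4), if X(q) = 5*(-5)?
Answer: 0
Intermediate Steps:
X(q) = -25
(69*(-3*(-6 + 6)))*X(4) = (69*(-3*(-6 + 6)))*(-25) = (69*(-3*0))*(-25) = (69*0)*(-25) = 0*(-25) = 0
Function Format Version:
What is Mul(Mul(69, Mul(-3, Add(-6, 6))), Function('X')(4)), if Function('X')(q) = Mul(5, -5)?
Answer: 0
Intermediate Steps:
Function('X')(q) = -25
Mul(Mul(69, Mul(-3, Add(-6, 6))), Function('X')(4)) = Mul(Mul(69, Mul(-3, Add(-6, 6))), -25) = Mul(Mul(69, Mul(-3, 0)), -25) = Mul(Mul(69, 0), -25) = Mul(0, -25) = 0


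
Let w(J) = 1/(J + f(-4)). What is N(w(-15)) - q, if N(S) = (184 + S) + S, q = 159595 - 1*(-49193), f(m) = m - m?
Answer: -3129062/15 ≈ -2.0860e+5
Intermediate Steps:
f(m) = 0
w(J) = 1/J (w(J) = 1/(J + 0) = 1/J)
q = 208788 (q = 159595 + 49193 = 208788)
N(S) = 184 + 2*S
N(w(-15)) - q = (184 + 2/(-15)) - 1*208788 = (184 + 2*(-1/15)) - 208788 = (184 - 2/15) - 208788 = 2758/15 - 208788 = -3129062/15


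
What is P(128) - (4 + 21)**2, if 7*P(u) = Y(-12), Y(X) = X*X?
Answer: -4231/7 ≈ -604.43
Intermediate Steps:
Y(X) = X**2
P(u) = 144/7 (P(u) = (1/7)*(-12)**2 = (1/7)*144 = 144/7)
P(128) - (4 + 21)**2 = 144/7 - (4 + 21)**2 = 144/7 - 1*25**2 = 144/7 - 1*625 = 144/7 - 625 = -4231/7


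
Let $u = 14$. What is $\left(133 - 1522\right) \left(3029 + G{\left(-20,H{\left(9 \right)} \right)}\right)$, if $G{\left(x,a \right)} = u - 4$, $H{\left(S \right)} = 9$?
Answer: $-4221171$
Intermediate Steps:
$G{\left(x,a \right)} = 10$ ($G{\left(x,a \right)} = 14 - 4 = 10$)
$\left(133 - 1522\right) \left(3029 + G{\left(-20,H{\left(9 \right)} \right)}\right) = \left(133 - 1522\right) \left(3029 + 10\right) = \left(-1389\right) 3039 = -4221171$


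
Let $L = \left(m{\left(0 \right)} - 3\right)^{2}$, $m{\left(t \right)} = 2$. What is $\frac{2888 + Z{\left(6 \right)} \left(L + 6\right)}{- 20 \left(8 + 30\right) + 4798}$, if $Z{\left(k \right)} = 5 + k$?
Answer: $\frac{2965}{4038} \approx 0.73427$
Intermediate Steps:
$L = 1$ ($L = \left(2 - 3\right)^{2} = \left(-1\right)^{2} = 1$)
$\frac{2888 + Z{\left(6 \right)} \left(L + 6\right)}{- 20 \left(8 + 30\right) + 4798} = \frac{2888 + \left(5 + 6\right) \left(1 + 6\right)}{- 20 \left(8 + 30\right) + 4798} = \frac{2888 + 11 \cdot 7}{\left(-20\right) 38 + 4798} = \frac{2888 + 77}{-760 + 4798} = \frac{2965}{4038}$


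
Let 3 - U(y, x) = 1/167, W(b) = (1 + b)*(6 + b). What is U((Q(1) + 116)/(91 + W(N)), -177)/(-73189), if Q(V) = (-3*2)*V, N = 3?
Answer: -500/12222563 ≈ -4.0908e-5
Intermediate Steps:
Q(V) = -6*V
U(y, x) = 500/167 (U(y, x) = 3 - 1/167 = 500/167)
U((Q(1) + 116)/(91 + W(N)), -177)/(-73189) = (500/167)/(-73189) = (500/167)*(-1/73189) = -500/12222563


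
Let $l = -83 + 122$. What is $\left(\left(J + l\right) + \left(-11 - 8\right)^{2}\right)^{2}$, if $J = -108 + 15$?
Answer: $94249$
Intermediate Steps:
$l = 39$
$J = -93$
$\left(\left(J + l\right) + \left(-11 - 8\right)^{2}\right)^{2} = \left(\left(-93 + 39\right) + \left(-11 - 8\right)^{2}\right)^{2} = \left(-54 + \left(-19\right)^{2}\right)^{2} = \left(-54 + 361\right)^{2} = 307^{2} = 94249$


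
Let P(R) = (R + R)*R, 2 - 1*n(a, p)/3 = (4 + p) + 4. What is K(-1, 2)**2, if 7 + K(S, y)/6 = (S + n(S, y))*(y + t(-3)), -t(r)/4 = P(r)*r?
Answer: 1072038564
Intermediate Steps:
n(a, p) = -18 - 3*p (n(a, p) = 6 - 3*((4 + p) + 4) = 6 - 3*(8 + p) = 6 + (-24 - 3*p) = -18 - 3*p)
P(R) = 2*R**2 (P(R) = (2*R)*R = 2*R**2)
t(r) = -8*r**3 (t(r) = -4*2*r**2*r = -8*r**3)
K(S, y) = -42 + 6*(216 + y)*(-18 + S - 3*y) (K(S, y) = -42 + 6*((S + (-18 - 3*y))*(y - 8*(-3)**3)) = -42 + 6*((-18 + S - 3*y)*(y - 8*(-27))) = -42 + 6*((-18 + S - 3*y)*(y + 216)) = -42 + 6*((-18 + S - 3*y)*(216 + y)) = -42 + 6*((216 + y)*(-18 + S - 3*y)) = -42 + 6*(216 + y)*(-18 + S - 3*y))
K(-1, 2)**2 = (-23370 - 3996*2 - 18*2**2 + 1296*(-1) + 6*(-1)*2)**2 = (-23370 - 7992 - 18*4 - 1296 - 12)**2 = (-23370 - 7992 - 72 - 1296 - 12)**2 = (-32742)**2 = 1072038564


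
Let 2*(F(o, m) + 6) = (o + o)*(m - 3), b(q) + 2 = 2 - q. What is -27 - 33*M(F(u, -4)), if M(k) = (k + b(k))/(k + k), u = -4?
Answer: -27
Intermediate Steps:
b(q) = -q (b(q) = -2 + (2 - q) = -q)
F(o, m) = -6 + o*(-3 + m) (F(o, m) = -6 + ((o + o)*(m - 3))/2 = -6 + ((2*o)*(-3 + m))/2 = -6 + (2*o*(-3 + m))/2 = -6 + o*(-3 + m))
M(k) = 0 (M(k) = (k - k)/(k + k) = 0/((2*k)) = 0*(1/(2*k)) = 0)
-27 - 33*M(F(u, -4)) = -27 - 33*0 = -27 + 0 = -27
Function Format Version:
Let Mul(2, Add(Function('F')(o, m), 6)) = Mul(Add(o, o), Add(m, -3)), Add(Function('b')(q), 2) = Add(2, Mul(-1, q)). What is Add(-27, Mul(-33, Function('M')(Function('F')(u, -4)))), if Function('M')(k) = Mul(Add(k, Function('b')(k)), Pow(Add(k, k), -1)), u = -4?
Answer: -27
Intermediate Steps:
Function('b')(q) = Mul(-1, q) (Function('b')(q) = Add(-2, Add(2, Mul(-1, q))) = Mul(-1, q))
Function('F')(o, m) = Add(-6, Mul(o, Add(-3, m))) (Function('F')(o, m) = Add(-6, Mul(Rational(1, 2), Mul(Add(o, o), Add(m, -3)))) = Add(-6, Mul(Rational(1, 2), Mul(Mul(2, o), Add(-3, m)))) = Add(-6, Mul(Rational(1, 2), Mul(2, o, Add(-3, m)))) = Add(-6, Mul(o, Add(-3, m))))
Function('M')(k) = 0 (Function('M')(k) = Mul(Add(k, Mul(-1, k)), Pow(Add(k, k), -1)) = Mul(0, Pow(Mul(2, k), -1)) = Mul(0, Mul(Rational(1, 2), Pow(k, -1))) = 0)
Add(-27, Mul(-33, Function('M')(Function('F')(u, -4)))) = Add(-27, Mul(-33, 0)) = Add(-27, 0) = -27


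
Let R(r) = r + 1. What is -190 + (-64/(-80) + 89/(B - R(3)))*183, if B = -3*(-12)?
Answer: 74459/160 ≈ 465.37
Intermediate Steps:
R(r) = 1 + r
B = 36
-190 + (-64/(-80) + 89/(B - R(3)))*183 = -190 + (-64/(-80) + 89/(36 - (1 + 3)))*183 = -190 + (-64*(-1/80) + 89/(36 - 1*4))*183 = -190 + (4/5 + 89/(36 - 4))*183 = -190 + (4/5 + 89/32)*183 = -190 + (573/160)*183 = -190 + 104859/160 = 74459/160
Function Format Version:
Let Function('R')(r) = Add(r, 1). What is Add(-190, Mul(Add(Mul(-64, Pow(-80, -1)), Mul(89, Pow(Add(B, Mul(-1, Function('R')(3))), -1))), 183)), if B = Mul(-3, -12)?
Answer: Rational(74459, 160) ≈ 465.37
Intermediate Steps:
Function('R')(r) = Add(1, r)
B = 36
Add(-190, Mul(Add(Mul(-64, Pow(-80, -1)), Mul(89, Pow(Add(B, Mul(-1, Function('R')(3))), -1))), 183)) = Add(-190, Mul(Add(Mul(-64, Pow(-80, -1)), Mul(89, Pow(Add(36, Mul(-1, Add(1, 3))), -1))), 183)) = Add(-190, Mul(Add(Mul(-64, Rational(-1, 80)), Mul(89, Pow(Add(36, Mul(-1, 4)), -1))), 183)) = Add(-190, Mul(Add(Rational(4, 5), Mul(89, Pow(Add(36, -4), -1))), 183)) = Add(-190, Mul(Add(Rational(4, 5), Mul(89, Pow(32, -1))), 183)) = Add(-190, Mul(Add(Rational(4, 5), Mul(89, Rational(1, 32))), 183)) = Add(-190, Mul(Add(Rational(4, 5), Rational(89, 32)), 183)) = Add(-190, Mul(Rational(573, 160), 183)) = Add(-190, Rational(104859, 160)) = Rational(74459, 160)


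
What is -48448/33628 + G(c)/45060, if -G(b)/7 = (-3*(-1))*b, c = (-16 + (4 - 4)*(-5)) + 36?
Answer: -9154961/6313657 ≈ -1.4500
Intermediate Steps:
c = 20 (c = (-16 + 0*(-5)) + 36 = (-16 + 0) + 36 = -16 + 36 = 20)
G(b) = -21*b (G(b) = -7*(-3*(-1))*b = -21*b)
-48448/33628 + G(c)/45060 = -48448/33628 - 21*20/45060 = -48448*1/33628 - 420*1/45060 = -12112/8407 - 7/751 = -9154961/6313657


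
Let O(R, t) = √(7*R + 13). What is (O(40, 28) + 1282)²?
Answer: (1282 + √293)² ≈ 1.6877e+6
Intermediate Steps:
O(R, t) = √(13 + 7*R)
(O(40, 28) + 1282)² = (√(13 + 7*40) + 1282)² = (√(13 + 280) + 1282)² = (√293 + 1282)² = (1282 + √293)²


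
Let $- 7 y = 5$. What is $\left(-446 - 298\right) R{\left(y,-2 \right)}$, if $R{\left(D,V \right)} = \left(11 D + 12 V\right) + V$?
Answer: $\frac{176328}{7} \approx 25190.0$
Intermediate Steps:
$y = - \frac{5}{7}$ ($y = \left(- \frac{1}{7}\right) 5 = - \frac{5}{7} \approx -0.71429$)
$R{\left(D,V \right)} = 11 D + 13 V$
$\left(-446 - 298\right) R{\left(y,-2 \right)} = \left(-446 - 298\right) \left(11 \left(- \frac{5}{7}\right) + 13 \left(-2\right)\right) = - 744 \left(- \frac{55}{7} - 26\right) = \left(-744\right) \left(- \frac{237}{7}\right) = \frac{176328}{7}$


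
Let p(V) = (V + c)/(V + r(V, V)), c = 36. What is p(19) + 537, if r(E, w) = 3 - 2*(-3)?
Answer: 15091/28 ≈ 538.96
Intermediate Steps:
r(E, w) = 9 (r(E, w) = 3 + 6 = 9)
p(V) = (36 + V)/(9 + V) (p(V) = (V + 36)/(V + 9) = (36 + V)/(9 + V))
p(19) + 537 = (36 + 19)/(9 + 19) + 537 = 55/28 + 537 = 15091/28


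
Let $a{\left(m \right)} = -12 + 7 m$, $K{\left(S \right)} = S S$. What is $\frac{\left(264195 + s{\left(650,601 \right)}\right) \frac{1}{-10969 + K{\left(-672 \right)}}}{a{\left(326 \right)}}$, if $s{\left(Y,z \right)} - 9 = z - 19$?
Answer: $\frac{132393}{500098025} \approx 0.00026473$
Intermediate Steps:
$s{\left(Y,z \right)} = -10 + z$ ($s{\left(Y,z \right)} = 9 + \left(z - 19\right) = 9 + \left(-19 + z\right) = -10 + z$)
$K{\left(S \right)} = S^{2}$
$\frac{\left(264195 + s{\left(650,601 \right)}\right) \frac{1}{-10969 + K{\left(-672 \right)}}}{a{\left(326 \right)}} = \frac{\left(264195 + \left(-10 + 601\right)\right) \frac{1}{-10969 + \left(-672\right)^{2}}}{-12 + 7 \cdot 326} = \frac{\left(264195 + 591\right) \frac{1}{-10969 + 451584}}{-12 + 2282} = \frac{264786 \cdot \frac{1}{440615}}{2270} = 264786 \cdot \frac{1}{440615} \cdot \frac{1}{2270} = \frac{264786}{440615} \cdot \frac{1}{2270} = \frac{132393}{500098025}$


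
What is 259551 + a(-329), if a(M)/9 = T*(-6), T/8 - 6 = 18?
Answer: 249183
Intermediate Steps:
T = 192 (T = 48 + 8*18 = 48 + 144 = 192)
a(M) = -10368 (a(M) = 9*(192*(-6)) = 9*(-1152) = -10368)
259551 + a(-329) = 259551 - 10368 = 249183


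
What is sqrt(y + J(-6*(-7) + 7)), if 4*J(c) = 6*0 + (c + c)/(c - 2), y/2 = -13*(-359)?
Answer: sqrt(82479830)/94 ≈ 96.615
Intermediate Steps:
y = 9334 (y = 2*(-13*(-359)) = 2*4667 = 9334)
J(c) = c/(2*(-2 + c)) (J(c) = (6*0 + (c + c)/(c - 2))/4 = (0 + (2*c)/(-2 + c))/4 = (0 + 2*c/(-2 + c))/4 = (2*c/(-2 + c))/4 = c/(2*(-2 + c)))
sqrt(y + J(-6*(-7) + 7)) = sqrt(9334 + (-6*(-7) + 7)/(2*(-2 + (-6*(-7) + 7)))) = sqrt(9334 + (42 + 7)/(2*(-2 + (42 + 7)))) = sqrt(9334 + (1/2)*49/(-2 + 49)) = sqrt(9334 + (1/2)*49/47) = sqrt(9334 + (1/2)*49*(1/47)) = sqrt(9334 + 49/94) = sqrt(877445/94) = sqrt(82479830)/94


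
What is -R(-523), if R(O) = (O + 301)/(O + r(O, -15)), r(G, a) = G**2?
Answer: 37/45501 ≈ 0.00081317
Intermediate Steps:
R(O) = (301 + O)/(O + O**2) (R(O) = (O + 301)/(O + O**2) = (301 + O)/(O + O**2))
-R(-523) = -(301 - 523)/((-523)*(1 - 523)) = -(-1)*(-222)/(523*(-522)) = -(-1)*(-1)*(-222)/(523*522) = -1*(-37/45501) = 37/45501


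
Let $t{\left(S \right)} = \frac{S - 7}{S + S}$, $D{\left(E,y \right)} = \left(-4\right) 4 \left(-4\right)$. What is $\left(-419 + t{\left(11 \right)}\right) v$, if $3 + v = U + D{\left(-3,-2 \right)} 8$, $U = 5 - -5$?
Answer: $- \frac{2391033}{11} \approx -2.1737 \cdot 10^{5}$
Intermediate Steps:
$D{\left(E,y \right)} = 64$ ($D{\left(E,y \right)} = \left(-16\right) \left(-4\right) = 64$)
$U = 10$ ($U = 5 + 5 = 10$)
$t{\left(S \right)} = \frac{-7 + S}{2 S}$
$v = 519$ ($v = -3 + \left(10 + 64 \cdot 8\right) = -3 + \left(10 + 512\right) = -3 + 522 = 519$)
$\left(-419 + t{\left(11 \right)}\right) v = \left(-419 + \frac{-7 + 11}{2 \cdot 11}\right) 519 = \left(-419 + \frac{1}{2} \cdot \frac{1}{11} \cdot 4\right) 519 = \left(-419 + \frac{2}{11}\right) 519 = \left(- \frac{4607}{11}\right) 519 = - \frac{2391033}{11}$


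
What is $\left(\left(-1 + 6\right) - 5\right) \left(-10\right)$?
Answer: $0$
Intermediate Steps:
$\left(\left(-1 + 6\right) - 5\right) \left(-10\right) = \left(5 - 5\right) \left(-10\right) = 0 \left(-10\right) = 0$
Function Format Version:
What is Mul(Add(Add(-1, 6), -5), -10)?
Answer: 0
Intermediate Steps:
Mul(Add(Add(-1, 6), -5), -10) = Mul(Add(5, -5), -10) = Mul(0, -10) = 0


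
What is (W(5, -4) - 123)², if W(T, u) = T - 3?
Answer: 14641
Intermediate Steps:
W(T, u) = -3 + T
(W(5, -4) - 123)² = ((-3 + 5) - 123)² = (2 - 123)² = (-121)² = 14641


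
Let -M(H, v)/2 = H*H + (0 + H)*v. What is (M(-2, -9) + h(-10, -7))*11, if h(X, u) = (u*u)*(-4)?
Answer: -2640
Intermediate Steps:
h(X, u) = -4*u² (h(X, u) = u²*(-4) = -4*u²)
M(H, v) = -2*H² - 2*H*v (M(H, v) = -2*(H*H + (0 + H)*v) = -2*(H² + H*v) = -2*H² - 2*H*v)
(M(-2, -9) + h(-10, -7))*11 = (-2*(-2)*(-2 - 9) - 4*(-7)²)*11 = (-2*(-2)*(-11) - 4*49)*11 = (-44 - 196)*11 = -240*11 = -2640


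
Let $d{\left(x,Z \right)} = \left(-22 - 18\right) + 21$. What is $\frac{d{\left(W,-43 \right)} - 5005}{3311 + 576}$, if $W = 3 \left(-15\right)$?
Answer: $- \frac{5024}{3887} \approx -1.2925$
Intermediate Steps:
$W = -45$
$d{\left(x,Z \right)} = -19$ ($d{\left(x,Z \right)} = -40 + 21 = -19$)
$\frac{d{\left(W,-43 \right)} - 5005}{3311 + 576} = \frac{-19 - 5005}{3311 + 576} = - \frac{5024}{3887}$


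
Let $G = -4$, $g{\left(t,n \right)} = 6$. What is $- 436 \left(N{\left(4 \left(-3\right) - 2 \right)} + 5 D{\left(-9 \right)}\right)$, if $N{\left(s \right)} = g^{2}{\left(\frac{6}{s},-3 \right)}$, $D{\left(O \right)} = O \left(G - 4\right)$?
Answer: $-172656$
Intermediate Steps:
$D{\left(O \right)} = - 8 O$ ($D{\left(O \right)} = O \left(-4 - 4\right) = O \left(-8\right) = - 8 O$)
$N{\left(s \right)} = 36$ ($N{\left(s \right)} = 6^{2} = 36$)
$- 436 \left(N{\left(4 \left(-3\right) - 2 \right)} + 5 D{\left(-9 \right)}\right) = - 436 \left(36 + 5 \left(\left(-8\right) \left(-9\right)\right)\right) = - 436 \left(36 + 5 \cdot 72\right) = - 436 \left(36 + 360\right) = \left(-436\right) 396 = -172656$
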